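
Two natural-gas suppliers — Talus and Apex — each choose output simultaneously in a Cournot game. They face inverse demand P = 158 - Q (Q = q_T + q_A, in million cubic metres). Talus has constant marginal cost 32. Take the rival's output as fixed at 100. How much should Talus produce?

13

With the rival's output fixed at 100, Talus's profit is π_T = (158 - 100 - q_T)q_T - (32q_T) = (58 - q_T)q_T - (32q_T).
∂π_T/∂q_T = 26 - 2q_T = 0, so q_T = 13.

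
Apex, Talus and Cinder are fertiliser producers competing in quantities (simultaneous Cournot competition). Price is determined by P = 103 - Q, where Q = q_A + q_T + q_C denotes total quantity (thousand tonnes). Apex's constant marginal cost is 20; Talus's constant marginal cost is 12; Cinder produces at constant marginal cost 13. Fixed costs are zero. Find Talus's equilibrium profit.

625

Apex's profit: π_A = (103 - Q)q_A - (20q_A). Setting ∂π_A/∂q_A = 0: 83 - 2q_A - (q_T + q_C) = 0.
Talus's first-order condition: 91 - 2q_T - (q_A + q_C) = 0.
Cinder's profit: π_C = (103 - Q)q_C - (13q_C). Setting ∂π_C/∂q_C = 0: 90 - 2q_C - (q_A + q_T) = 0.
Summing all 3 equations gives 264 − 4Q = 0, hence Q = 66.
Back-substituting: q_A = (83 − 66) = 17, q_T = (91 − 66) = 25, q_C = (90 − 66) = 24.
Price P = 103 - 66 = 37.
Talus's profit: (37 - 12)·25 = 625.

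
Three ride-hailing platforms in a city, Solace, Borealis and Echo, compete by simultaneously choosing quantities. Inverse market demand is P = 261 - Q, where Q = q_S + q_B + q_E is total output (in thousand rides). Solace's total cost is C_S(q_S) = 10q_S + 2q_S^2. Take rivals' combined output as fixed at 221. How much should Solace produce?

With rivals' combined output fixed at 221, Solace's profit is π_S = (261 - 221 - q_S)q_S - (10q_S + 2q_S²) = (40 - q_S)q_S - (10q_S + 2q_S²).
∂π_S/∂q_S = 30 - 6q_S = 0, so q_S = 5.

5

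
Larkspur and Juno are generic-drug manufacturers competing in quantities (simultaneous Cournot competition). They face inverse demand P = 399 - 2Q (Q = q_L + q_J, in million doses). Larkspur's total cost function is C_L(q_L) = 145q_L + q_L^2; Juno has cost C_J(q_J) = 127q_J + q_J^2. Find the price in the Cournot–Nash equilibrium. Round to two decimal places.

Larkspur's profit: π_L = (399 - 2Q)q_L - (145q_L + q_L²). Setting ∂π_L/∂q_L = 0: 254 - 6q_L - 2(q_J) = 0.
Juno's profit: π_J = (399 - 2Q)q_J - (127q_J + q_J²). Setting ∂π_J/∂q_J = 0: 272 - 6q_J - 2(q_L) = 0.
Rearranging gives the reaction functions q_L = (254 - 2q_J)/6 and q_J = (272 - 2q_L)/6.
Solving the pair: q_L = 245/8, q_J = 281/8.
Total output Q = 263/4, so price P = 399 - 2·(263/4) = 535/2.

267.50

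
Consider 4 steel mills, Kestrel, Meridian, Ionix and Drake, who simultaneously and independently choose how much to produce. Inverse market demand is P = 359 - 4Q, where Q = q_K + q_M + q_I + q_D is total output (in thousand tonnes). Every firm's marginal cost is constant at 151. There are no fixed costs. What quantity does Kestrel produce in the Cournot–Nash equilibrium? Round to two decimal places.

A representative firm's profit is π_i = q_i(359 - 4Q) - 151q_i.
First-order condition (treating rivals' output as given): 208 - 8q_i - 4·Σ_{j≠i} q_j = 0.
With identical firms every q_j equals q_i, so Σ_{j≠i} q_j = 3q_i and 208 = 20q_i, giving q_i = 52/5.

10.40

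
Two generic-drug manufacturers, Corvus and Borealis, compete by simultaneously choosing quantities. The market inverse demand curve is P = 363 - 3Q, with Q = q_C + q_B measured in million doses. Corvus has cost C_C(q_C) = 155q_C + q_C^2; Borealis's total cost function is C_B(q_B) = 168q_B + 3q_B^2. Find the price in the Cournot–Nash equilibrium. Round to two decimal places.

264.83

Corvus's profit: π_C = (363 - 3Q)q_C - (155q_C + q_C²). Setting ∂π_C/∂q_C = 0: 208 - 8q_C - 3(q_B) = 0.
Borealis's first-order condition: 195 - 12q_B - 3(q_C) = 0.
Rearranging gives the reaction functions q_C = (208 - 3q_B)/8 and q_B = (195 - 3q_C)/12.
Substituting one into the other gives q_C = 637/29 and q_B = 312/29.
Total output Q = 949/29, so price P = 363 - 3·(949/29) = 264.8276.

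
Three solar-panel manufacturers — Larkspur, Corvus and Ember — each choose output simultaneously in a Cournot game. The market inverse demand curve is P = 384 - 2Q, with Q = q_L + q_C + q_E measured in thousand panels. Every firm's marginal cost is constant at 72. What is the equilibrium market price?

150

A representative firm's profit is π_i = q_i(384 - 2Q) - 72q_i.
First-order condition (treating rivals' output as given): 312 - 4q_i - 2·Σ_{j≠i} q_j = 0.
With identical firms every q_j equals q_i, so Σ_{j≠i} q_j = 2q_i and 312 = 8q_i, giving q_i = 39.
Total output Q = 117, so price P = 384 - 2·117 = 150.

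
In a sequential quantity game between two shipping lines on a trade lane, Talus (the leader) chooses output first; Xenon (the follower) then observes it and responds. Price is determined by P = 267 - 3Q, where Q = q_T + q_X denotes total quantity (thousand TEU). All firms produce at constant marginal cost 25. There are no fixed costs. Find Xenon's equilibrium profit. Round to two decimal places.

The follower Xenon best-responds to any q_T: π_X = (267 - 3Q)q_X - 25q_X.
Setting the follower's marginal profit to zero, 242 - 3q_T - 6q_X = 0, i.e. q_X = (242 - 3q_T)/6.
Talus substitutes q_X(q_T) into its own profit: π_T = q_T(267 - 3q_T - (242 - 3q_T)/2) - 25q_T = (146 - (3/2)q_T)q_T - 25q_T.
Maximising: ∂π_T/∂q_T = 121 - 3q_T = 0, giving q_T = 121/3.
Then q_X = (242 - 3·(121/3))/6 = 121/6.
Price P = 267 - 3·(121/2) = 171/2.
Xenon's profit: (171/2 - 25)·(121/6) = 1220.0833.

1220.08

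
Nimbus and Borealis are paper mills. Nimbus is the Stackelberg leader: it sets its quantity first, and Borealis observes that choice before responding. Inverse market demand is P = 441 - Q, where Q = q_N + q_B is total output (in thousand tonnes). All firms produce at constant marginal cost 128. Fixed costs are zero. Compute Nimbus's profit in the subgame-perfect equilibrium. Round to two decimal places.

12246.13

The follower Borealis best-responds to any q_N: π_B = (441 - Q)q_B - 128q_B.
∂π_B/∂q_B = 313 - q_N - 2q_B = 0 gives the reaction function q_B = (313 - q_N)/2.
The leader anticipates this reaction. Substituting into P = 441 - Q gives P = 569/2 - (1/2)q_N, so π_N = (569/2 - (1/2)q_N)q_N - 128q_N.
Maximising: ∂π_N/∂q_N = 313/2 - q_N = 0, giving q_N = 313/2.
Then q_B = (313 - 313/2)/2 = 313/4.
Price P = 441 - 939/4 = 825/4.
Nimbus's profit: (825/4 - 128)·(313/2) = 12246.1250.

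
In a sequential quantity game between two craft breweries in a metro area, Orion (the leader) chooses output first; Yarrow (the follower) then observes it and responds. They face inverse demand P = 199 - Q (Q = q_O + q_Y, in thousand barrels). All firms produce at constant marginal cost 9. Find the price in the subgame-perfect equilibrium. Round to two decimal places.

The follower Yarrow best-responds to any q_O: π_Y = (199 - Q)q_Y - 9q_Y.
Setting the follower's marginal profit to zero, 190 - q_O - 2q_Y = 0, i.e. q_Y = (190 - q_O)/2.
The leader anticipates this reaction. Substituting into P = 199 - Q gives P = 104 - (1/2)q_O, so π_O = (104 - (1/2)q_O)q_O - 9q_O.
The leader's first-order condition 95 - q_O = 0 yields q_O = 95.
Then q_Y = (190 - 95)/2 = 95/2.
Total output Q = 285/2, so price P = 199 - 285/2 = 113/2.

56.50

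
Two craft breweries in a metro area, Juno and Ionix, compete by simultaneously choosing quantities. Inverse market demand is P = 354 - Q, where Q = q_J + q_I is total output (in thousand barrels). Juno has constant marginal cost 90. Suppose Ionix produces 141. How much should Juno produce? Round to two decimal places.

With the rival's output fixed at 141, Juno's profit is π_J = (354 - 141 - q_J)q_J - (90q_J) = (213 - q_J)q_J - (90q_J).
∂π_J/∂q_J = 123 - 2q_J = 0, so q_J = 123/2.

61.50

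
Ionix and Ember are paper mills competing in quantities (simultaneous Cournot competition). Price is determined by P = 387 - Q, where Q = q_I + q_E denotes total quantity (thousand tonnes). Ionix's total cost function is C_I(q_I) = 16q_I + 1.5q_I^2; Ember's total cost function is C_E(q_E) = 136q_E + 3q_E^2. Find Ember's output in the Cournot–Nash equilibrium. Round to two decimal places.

22.67

Ionix's profit: π_I = (387 - Q)q_I - (16q_I + (3/2)q_I²). Setting ∂π_I/∂q_I = 0: 371 - 5q_I - (q_E) = 0.
Ember's first-order condition: 251 - 8q_E - (q_I) = 0.
So q_I = (371 - q_E)/5 and q_E = (251 - q_I)/8.
Substituting one into the other gives q_I = 209/3 and q_E = 68/3.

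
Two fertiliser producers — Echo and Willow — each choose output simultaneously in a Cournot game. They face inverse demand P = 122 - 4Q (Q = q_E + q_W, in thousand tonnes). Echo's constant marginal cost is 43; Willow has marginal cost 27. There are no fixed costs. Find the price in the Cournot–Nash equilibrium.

Echo's profit: π_E = (122 - 4Q)q_E - (43q_E). Setting ∂π_E/∂q_E = 0: 79 - 8q_E - 4(q_W) = 0.
Willow's profit: π_W = (122 - 4Q)q_W - (27q_W). Setting ∂π_W/∂q_W = 0: 95 - 8q_W - 4(q_E) = 0.
So q_E = (79 - 4q_W)/8 and q_W = (95 - 4q_E)/8.
Substituting one into the other gives q_E = 21/4 and q_W = 37/4.
Total output Q = 29/2, so price P = 122 - 4·(29/2) = 64.

64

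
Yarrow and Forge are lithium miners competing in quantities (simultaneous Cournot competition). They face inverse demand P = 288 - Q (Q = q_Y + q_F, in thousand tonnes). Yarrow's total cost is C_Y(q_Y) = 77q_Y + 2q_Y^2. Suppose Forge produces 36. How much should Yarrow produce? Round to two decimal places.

With the rival's output fixed at 36, Yarrow's profit is π_Y = (288 - 36 - q_Y)q_Y - (77q_Y + 2q_Y²) = (252 - q_Y)q_Y - (77q_Y + 2q_Y²).
∂π_Y/∂q_Y = 175 - 6q_Y = 0, so q_Y = 175/6.

29.17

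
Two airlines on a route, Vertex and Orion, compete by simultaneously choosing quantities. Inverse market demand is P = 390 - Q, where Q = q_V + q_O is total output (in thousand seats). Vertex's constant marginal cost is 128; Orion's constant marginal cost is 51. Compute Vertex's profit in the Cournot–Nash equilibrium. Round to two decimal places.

Vertex's profit: π_V = (390 - Q)q_V - (128q_V). Setting ∂π_V/∂q_V = 0: 262 - 2q_V - (q_O) = 0.
Orion's profit: π_O = (390 - Q)q_O - (51q_O). Setting ∂π_O/∂q_O = 0: 339 - 2q_O - (q_V) = 0.
Rearranging gives the reaction functions q_V = (262 - q_O)/2 and q_O = (339 - q_V)/2.
Substituting one into the other gives q_V = 185/3 and q_O = 416/3.
Price P = 390 - 601/3 = 569/3.
Vertex's profit: (569/3 - 128)·(185/3) = 3802.7778.

3802.78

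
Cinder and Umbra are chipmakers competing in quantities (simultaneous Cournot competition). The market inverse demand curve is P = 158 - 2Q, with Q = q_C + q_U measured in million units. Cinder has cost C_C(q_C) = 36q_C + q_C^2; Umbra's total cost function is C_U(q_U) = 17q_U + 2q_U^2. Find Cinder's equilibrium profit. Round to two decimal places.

Cinder's profit: π_C = (158 - 2Q)q_C - (36q_C + q_C²). Setting ∂π_C/∂q_C = 0: 122 - 6q_C - 2(q_U) = 0.
Umbra's profit: π_U = (158 - 2Q)q_U - (17q_U + 2q_U²). Setting ∂π_U/∂q_U = 0: 141 - 8q_U - 2(q_C) = 0.
So q_C = (122 - 2q_U)/6 and q_U = (141 - 2q_C)/8.
Solving the pair: q_C = 347/22, q_U = 301/22.
Price P = 158 - 2·(324/11) = 1090/11.
Cinder's profit: (1090/11)·(347/22) - 36·(347/22) - (347/22)² = 746.3368.

746.34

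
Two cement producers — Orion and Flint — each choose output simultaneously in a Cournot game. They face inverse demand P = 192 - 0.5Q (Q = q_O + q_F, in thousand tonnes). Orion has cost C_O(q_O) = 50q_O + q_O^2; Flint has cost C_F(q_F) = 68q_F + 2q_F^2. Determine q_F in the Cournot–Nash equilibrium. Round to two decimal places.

20.41

Orion's profit: π_O = (192 - 0.5Q)q_O - (50q_O + q_O²). Setting ∂π_O/∂q_O = 0: 142 - 3q_O - (1/2)(q_F) = 0.
Flint's first-order condition: 124 - 5q_F - (1/2)(q_O) = 0.
Rearranging gives the reaction functions q_O = (142 - (1/2)q_F)/3 and q_F = (124 - (1/2)q_O)/5.
Substituting one into the other gives q_O = 43.9322 and q_F = 1204/59.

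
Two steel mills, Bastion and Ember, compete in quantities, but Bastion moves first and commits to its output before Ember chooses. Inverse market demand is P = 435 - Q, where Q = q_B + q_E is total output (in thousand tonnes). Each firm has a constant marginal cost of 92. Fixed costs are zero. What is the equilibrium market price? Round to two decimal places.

Solve by backward induction. Given q_B, the follower Ember maximises π_E = (435 - q_B - q_E)q_E - 92q_E.
∂π_E/∂q_E = 343 - q_B - 2q_E = 0 gives the reaction function q_E = (343 - q_B)/2.
The leader anticipates this reaction. Substituting into P = 435 - Q gives P = 527/2 - (1/2)q_B, so π_B = (527/2 - (1/2)q_B)q_B - 92q_B.
The leader's first-order condition 343/2 - q_B = 0 yields q_B = 343/2.
Then q_E = (343 - 343/2)/2 = 343/4.
Total output Q = 1029/4, so price P = 435 - 1029/4 = 711/4.

177.75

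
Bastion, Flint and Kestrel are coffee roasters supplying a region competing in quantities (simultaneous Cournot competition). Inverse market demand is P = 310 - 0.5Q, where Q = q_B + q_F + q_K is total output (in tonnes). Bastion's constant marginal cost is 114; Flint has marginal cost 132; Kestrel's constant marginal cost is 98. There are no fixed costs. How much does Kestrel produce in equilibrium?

Bastion's profit: π_B = (310 - 0.5Q)q_B - (114q_B). Setting ∂π_B/∂q_B = 0: 196 - q_B - (1/2)(q_F + q_K) = 0.
Flint's profit: π_F = (310 - 0.5Q)q_F - (132q_F). Setting ∂π_F/∂q_F = 0: 178 - q_F - (1/2)(q_B + q_K) = 0.
Kestrel's first-order condition: 212 - q_K - (1/2)(q_B + q_F) = 0.
Adding the 3 first-order conditions: 586 − 2Q = 0, so Q = 293.
Back-substituting: q_B = (196 − 293/2)/(1/2) = 99, q_F = (178 − 293/2)/(1/2) = 63, q_K = (212 − 293/2)/(1/2) = 131.

131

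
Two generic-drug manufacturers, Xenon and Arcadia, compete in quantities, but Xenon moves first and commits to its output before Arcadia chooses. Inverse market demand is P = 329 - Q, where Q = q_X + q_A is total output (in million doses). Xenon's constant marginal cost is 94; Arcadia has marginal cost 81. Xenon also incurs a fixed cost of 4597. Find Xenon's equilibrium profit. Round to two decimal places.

The follower Arcadia best-responds to any q_X: π_A = (329 - Q)q_A - 81q_A.
Follower FOC: 248 - q_X - 2q_A = 0, so q_A(q_X) = (248 - q_X)/2.
The leader anticipates this reaction. Substituting into P = 329 - Q gives P = 205 - (1/2)q_X, so π_X = (205 - (1/2)q_X)q_X - 94q_X.
The leader's first-order condition 111 - q_X = 0 yields q_X = 111.
Then q_A = (248 - 111)/2 = 137/2.
Price P = 329 - 359/2 = 299/2.
Xenon's profit: (299/2 - 94)·111 - 4597 = 1563.5000.

1563.50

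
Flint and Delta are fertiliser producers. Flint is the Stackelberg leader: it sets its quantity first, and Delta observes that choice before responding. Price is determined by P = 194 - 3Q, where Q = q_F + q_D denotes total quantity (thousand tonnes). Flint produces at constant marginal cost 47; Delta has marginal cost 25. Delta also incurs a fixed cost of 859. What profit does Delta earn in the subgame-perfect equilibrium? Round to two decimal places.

Solve by backward induction. Given q_F, the follower Delta maximises π_D = (194 - 3q_F - 3q_D)q_D - 25q_D.
∂π_D/∂q_D = 169 - 3q_F - 6q_D = 0 gives the reaction function q_D = (169 - 3q_F)/6.
Flint substitutes q_D(q_F) into its own profit: π_F = q_F(194 - 3q_F - (169 - 3q_F)/2) - 47q_F = (219/2 - (3/2)q_F)q_F - 47q_F.
Maximising: ∂π_F/∂q_F = 125/2 - 3q_F = 0, giving q_F = 125/6.
Then q_D = (169 - 3·(125/6))/6 = 71/4.
Price P = 194 - 3·(463/12) = 313/4.
Delta's profit: (313/4 - 25)·(71/4) - 859 = 1379/16.

86.19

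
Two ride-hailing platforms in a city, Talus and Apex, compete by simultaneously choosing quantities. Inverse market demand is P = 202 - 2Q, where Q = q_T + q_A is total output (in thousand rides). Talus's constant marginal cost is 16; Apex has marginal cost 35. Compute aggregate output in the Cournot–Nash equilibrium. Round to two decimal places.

58.83

Talus's profit: π_T = (202 - 2Q)q_T - (16q_T). Setting ∂π_T/∂q_T = 0: 186 - 4q_T - 2(q_A) = 0.
Apex's first-order condition: 167 - 4q_A - 2(q_T) = 0.
Best responses: q_T = (186 - 2q_A)/4, q_A = (167 - 2q_T)/4.
Substituting one into the other gives q_T = 205/6 and q_A = 74/3.
Total output Q = 205/6 + 74/3 = 353/6.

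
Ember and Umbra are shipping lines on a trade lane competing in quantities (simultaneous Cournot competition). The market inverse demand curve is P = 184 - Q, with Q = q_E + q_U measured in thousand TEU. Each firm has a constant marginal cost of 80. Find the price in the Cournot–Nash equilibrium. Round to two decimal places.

114.67

Each firm earns π_i = (184 - Q)q_i - 80q_i.
Setting ∂π_i/∂q_i = 0 with rivals' quantities fixed: 104 - 2q_i - q_j = 0.
By symmetry each firm produces the same amount; substituting q_j = q_i yields q_i = 104/3.
Total output Q = 208/3, so price P = 184 - 208/3 = 344/3.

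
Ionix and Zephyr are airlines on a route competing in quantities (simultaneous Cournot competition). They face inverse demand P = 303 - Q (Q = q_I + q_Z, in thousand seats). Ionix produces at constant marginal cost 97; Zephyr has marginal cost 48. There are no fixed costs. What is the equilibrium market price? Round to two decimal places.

149.33

Ionix's profit: π_I = (303 - Q)q_I - (97q_I). Setting ∂π_I/∂q_I = 0: 206 - 2q_I - (q_Z) = 0.
Zephyr's first-order condition: 255 - 2q_Z - (q_I) = 0.
So q_I = (206 - q_Z)/2 and q_Z = (255 - q_I)/2.
Solving the pair: q_I = 157/3, q_Z = 304/3.
Total output Q = 461/3, so price P = 303 - 461/3 = 448/3.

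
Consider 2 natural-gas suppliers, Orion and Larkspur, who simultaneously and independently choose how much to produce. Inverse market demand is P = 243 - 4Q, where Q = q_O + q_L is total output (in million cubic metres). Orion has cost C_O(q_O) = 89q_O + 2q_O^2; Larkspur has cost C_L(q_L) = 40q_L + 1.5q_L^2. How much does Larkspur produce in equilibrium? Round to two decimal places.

Orion's profit: π_O = (243 - 4Q)q_O - (89q_O + 2q_O²). Setting ∂π_O/∂q_O = 0: 154 - 12q_O - 4(q_L) = 0.
Larkspur's first-order condition: 203 - 11q_L - 4(q_O) = 0.
Best responses: q_O = (154 - 4q_L)/12, q_L = (203 - 4q_O)/11.
Substituting one into the other gives q_O = 441/58 and q_L = 455/29.

15.69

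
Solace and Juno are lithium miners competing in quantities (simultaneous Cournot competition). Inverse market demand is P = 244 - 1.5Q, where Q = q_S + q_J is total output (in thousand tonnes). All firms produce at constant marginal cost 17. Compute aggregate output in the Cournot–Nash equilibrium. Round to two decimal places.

100.89

Each firm earns π_i = (244 - 1.5Q)q_i - 17q_i.
First-order condition (treating rivals' output as given): 227 - 3q_i - (3/2)q_j = 0.
By symmetry each firm produces the same amount; substituting q_j = q_i yields q_i = 227/(9/2) = 454/9.
Total output Q = 454/9 + 454/9 = 908/9.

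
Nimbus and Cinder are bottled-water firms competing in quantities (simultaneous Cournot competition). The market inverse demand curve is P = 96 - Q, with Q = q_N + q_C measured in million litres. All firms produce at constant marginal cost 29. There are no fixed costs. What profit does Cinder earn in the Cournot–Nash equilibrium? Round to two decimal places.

498.78

Each firm earns π_i = (96 - Q)q_i - 29q_i.
First-order condition (treating rivals' output as given): 67 - 2q_i - q_j = 0.
With identical firms every q_j equals q_i, so q_j = q_i and 67 = 3q_i, giving q_i = 67/3.
Price P = 96 - 134/3 = 154/3.
Cinder's profit: (154/3 - 29)·(67/3) = 498.7778.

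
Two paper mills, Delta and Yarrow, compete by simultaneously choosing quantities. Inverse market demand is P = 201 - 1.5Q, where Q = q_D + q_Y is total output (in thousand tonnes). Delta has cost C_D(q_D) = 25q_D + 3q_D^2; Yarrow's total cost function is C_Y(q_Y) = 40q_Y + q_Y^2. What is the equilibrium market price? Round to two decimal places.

Delta's profit: π_D = (201 - 1.5Q)q_D - (25q_D + 3q_D²). Setting ∂π_D/∂q_D = 0: 176 - 9q_D - (3/2)(q_Y) = 0.
Yarrow's first-order condition: 161 - 5q_Y - (3/2)(q_D) = 0.
So q_D = (176 - (3/2)q_Y)/9 and q_Y = (161 - (3/2)q_D)/5.
Solving the pair: q_D = 14.9357, q_Y = 1580/57.
Total output Q = 42.6550, so price P = 201 - (3/2)·42.6550 = 137.0175.

137.02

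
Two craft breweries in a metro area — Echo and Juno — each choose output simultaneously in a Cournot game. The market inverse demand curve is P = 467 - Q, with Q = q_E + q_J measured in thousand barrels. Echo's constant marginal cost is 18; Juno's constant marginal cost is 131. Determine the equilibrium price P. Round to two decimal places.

Echo's profit: π_E = (467 - Q)q_E - (18q_E). Setting ∂π_E/∂q_E = 0: 449 - 2q_E - (q_J) = 0.
Juno's first-order condition: 336 - 2q_J - (q_E) = 0.
Best responses: q_E = (449 - q_J)/2, q_J = (336 - q_E)/2.
Substituting one into the other gives q_E = 562/3 and q_J = 223/3.
Total output Q = 785/3, so price P = 467 - 785/3 = 616/3.

205.33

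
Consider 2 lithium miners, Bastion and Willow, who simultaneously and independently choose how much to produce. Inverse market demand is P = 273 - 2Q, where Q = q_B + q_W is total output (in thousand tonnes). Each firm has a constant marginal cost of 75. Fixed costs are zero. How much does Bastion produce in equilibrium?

33

A representative firm's profit is π_i = q_i(273 - 2Q) - 75q_i.
Setting ∂π_i/∂q_i = 0 with rivals' quantities fixed: 198 - 4q_i - 2q_j = 0.
With identical firms every q_j equals q_i, so q_j = q_i and 198 = 6q_i, giving q_i = 33.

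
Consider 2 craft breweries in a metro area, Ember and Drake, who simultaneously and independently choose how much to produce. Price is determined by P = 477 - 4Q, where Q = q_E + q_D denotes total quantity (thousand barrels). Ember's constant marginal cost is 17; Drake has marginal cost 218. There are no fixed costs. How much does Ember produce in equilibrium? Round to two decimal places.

55.08

Ember's profit: π_E = (477 - 4Q)q_E - (17q_E). Setting ∂π_E/∂q_E = 0: 460 - 8q_E - 4(q_D) = 0.
Drake's profit: π_D = (477 - 4Q)q_D - (218q_D). Setting ∂π_D/∂q_D = 0: 259 - 8q_D - 4(q_E) = 0.
Rearranging gives the reaction functions q_E = (460 - 4q_D)/8 and q_D = (259 - 4q_E)/8.
Solving the pair: q_E = 661/12, q_D = 29/6.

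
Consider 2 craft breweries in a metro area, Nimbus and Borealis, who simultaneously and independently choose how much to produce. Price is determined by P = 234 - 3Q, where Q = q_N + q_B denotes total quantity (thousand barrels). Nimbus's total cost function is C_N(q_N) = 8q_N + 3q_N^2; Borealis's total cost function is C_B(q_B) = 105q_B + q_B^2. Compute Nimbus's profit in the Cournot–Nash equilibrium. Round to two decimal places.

Nimbus's profit: π_N = (234 - 3Q)q_N - (8q_N + 3q_N²). Setting ∂π_N/∂q_N = 0: 226 - 12q_N - 3(q_B) = 0.
Borealis's profit: π_B = (234 - 3Q)q_B - (105q_B + q_B²). Setting ∂π_B/∂q_B = 0: 129 - 8q_B - 3(q_N) = 0.
So q_N = (226 - 3q_B)/12 and q_B = (129 - 3q_N)/8.
Substituting one into the other gives q_N = 49/3 and q_B = 10.
Price P = 234 - 3·(79/3) = 155.
Nimbus's profit: 155·(49/3) - 8·(49/3) - 3(49/3)² = 1600.6667.

1600.67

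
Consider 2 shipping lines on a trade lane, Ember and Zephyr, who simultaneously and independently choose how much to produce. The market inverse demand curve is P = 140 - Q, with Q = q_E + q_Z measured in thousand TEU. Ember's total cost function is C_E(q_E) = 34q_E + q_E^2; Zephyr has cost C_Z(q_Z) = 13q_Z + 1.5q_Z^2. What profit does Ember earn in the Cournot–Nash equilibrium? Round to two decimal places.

899.77

Ember's profit: π_E = (140 - Q)q_E - (34q_E + q_E²). Setting ∂π_E/∂q_E = 0: 106 - 4q_E - (q_Z) = 0.
Zephyr's first-order condition: 127 - 5q_Z - (q_E) = 0.
So q_E = (106 - q_Z)/4 and q_Z = (127 - q_E)/5.
Solving the pair: q_E = 403/19, q_Z = 402/19.
Price P = 140 - 805/19 = 1855/19.
Ember's profit: (1855/19)·(403/19) - 34·(403/19) - (403/19)² = 899.7729.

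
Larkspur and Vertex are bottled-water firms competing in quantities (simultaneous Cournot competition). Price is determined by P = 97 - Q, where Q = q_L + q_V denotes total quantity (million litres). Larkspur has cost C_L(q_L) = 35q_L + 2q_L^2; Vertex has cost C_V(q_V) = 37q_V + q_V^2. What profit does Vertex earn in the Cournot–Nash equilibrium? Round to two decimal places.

335.74

Larkspur's profit: π_L = (97 - Q)q_L - (35q_L + 2q_L²). Setting ∂π_L/∂q_L = 0: 62 - 6q_L - (q_V) = 0.
Vertex's first-order condition: 60 - 4q_V - (q_L) = 0.
Rearranging gives the reaction functions q_L = (62 - q_V)/6 and q_V = (60 - q_L)/4.
Solving the pair: q_L = 188/23, q_V = 298/23.
Price P = 97 - 486/23 = 1745/23.
Vertex's profit: (1745/23)·(298/23) - 37·(298/23) - (298/23)² = 335.7429.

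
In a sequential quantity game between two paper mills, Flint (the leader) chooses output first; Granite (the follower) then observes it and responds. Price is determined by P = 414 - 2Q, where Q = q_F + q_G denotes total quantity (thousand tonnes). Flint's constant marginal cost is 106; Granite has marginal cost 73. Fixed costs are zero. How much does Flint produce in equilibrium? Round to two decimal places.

68.75

Solve by backward induction. Given q_F, the follower Granite maximises π_G = (414 - 2q_F - 2q_G)q_G - 73q_G.
∂π_G/∂q_G = 341 - 2q_F - 4q_G = 0 gives the reaction function q_G = (341 - 2q_F)/4.
Flint substitutes q_G(q_F) into its own profit: π_F = q_F(414 - 2q_F - (341 - 2q_F)/2) - 106q_F = (487/2 - q_F)q_F - 106q_F.
Leader FOC: 275/2 - 2q_F = 0, so q_F = 275/4.
Then q_G = (341 - 2·(275/4))/4 = 407/8.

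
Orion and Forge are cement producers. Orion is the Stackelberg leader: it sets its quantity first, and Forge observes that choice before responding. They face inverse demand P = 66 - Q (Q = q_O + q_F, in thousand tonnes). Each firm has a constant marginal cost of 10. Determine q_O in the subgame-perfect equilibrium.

28

Solve by backward induction. Given q_O, the follower Forge maximises π_F = (66 - q_O - q_F)q_F - 10q_F.
Setting the follower's marginal profit to zero, 56 - q_O - 2q_F = 0, i.e. q_F = (56 - q_O)/2.
The leader anticipates this reaction. Substituting into P = 66 - Q gives P = 38 - (1/2)q_O, so π_O = (38 - (1/2)q_O)q_O - 10q_O.
Leader FOC: 28 - q_O = 0, so q_O = 28.
Then q_F = (56 - 28)/2 = 14.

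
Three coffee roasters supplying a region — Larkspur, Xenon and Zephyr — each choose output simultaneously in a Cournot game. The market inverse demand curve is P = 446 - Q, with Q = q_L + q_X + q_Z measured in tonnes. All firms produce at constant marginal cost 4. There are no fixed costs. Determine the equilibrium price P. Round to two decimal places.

Each firm earns π_i = (446 - Q)q_i - 4q_i.
First-order condition (treating rivals' output as given): 442 - 2q_i - Σ_{j≠i} q_j = 0.
With identical firms every q_j equals q_i, so Σ_{j≠i} q_j = 2q_i and 442 = 4q_i, giving q_i = 221/2.
Total output Q = 663/2, so price P = 446 - 663/2 = 229/2.

114.50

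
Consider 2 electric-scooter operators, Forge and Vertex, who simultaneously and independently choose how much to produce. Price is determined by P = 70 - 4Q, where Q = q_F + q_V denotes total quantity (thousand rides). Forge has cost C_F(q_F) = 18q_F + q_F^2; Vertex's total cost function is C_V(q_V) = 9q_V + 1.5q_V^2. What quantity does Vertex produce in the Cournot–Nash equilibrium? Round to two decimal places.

Forge's profit: π_F = (70 - 4Q)q_F - (18q_F + q_F²). Setting ∂π_F/∂q_F = 0: 52 - 10q_F - 4(q_V) = 0.
Vertex's profit: π_V = (70 - 4Q)q_V - (9q_V + (3/2)q_V²). Setting ∂π_V/∂q_V = 0: 61 - 11q_V - 4(q_F) = 0.
So q_F = (52 - 4q_V)/10 and q_V = (61 - 4q_F)/11.
Solving the pair: q_F = 164/47, q_V = 201/47.

4.28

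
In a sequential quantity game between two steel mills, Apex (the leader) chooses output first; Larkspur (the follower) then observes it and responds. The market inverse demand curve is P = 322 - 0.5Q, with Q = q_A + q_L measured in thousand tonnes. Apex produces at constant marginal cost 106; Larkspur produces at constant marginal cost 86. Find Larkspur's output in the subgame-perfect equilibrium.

138

Solve by backward induction. Given q_A, the follower Larkspur maximises π_L = (322 - (1/2)q_A - (1/2)q_L)q_L - 86q_L.
∂π_L/∂q_L = 236 - (1/2)q_A - q_L = 0 gives the reaction function q_L = (236 - (1/2)q_A).
Apex substitutes q_L(q_A) into its own profit: π_A = q_A(322 - (1/2)q_A - (236 - (1/2)q_A)/2) - 106q_A = (204 - (1/4)q_A)q_A - 106q_A.
Leader FOC: 98 - (1/2)q_A = 0, so q_A = 196.
Then q_L = (236 - (1/2)·196) = 138.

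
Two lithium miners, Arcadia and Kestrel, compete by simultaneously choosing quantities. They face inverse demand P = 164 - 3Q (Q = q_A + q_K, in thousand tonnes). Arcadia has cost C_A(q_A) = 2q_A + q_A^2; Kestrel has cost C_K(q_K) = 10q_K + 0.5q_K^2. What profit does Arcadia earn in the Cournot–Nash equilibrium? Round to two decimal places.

Arcadia's profit: π_A = (164 - 3Q)q_A - (2q_A + q_A²). Setting ∂π_A/∂q_A = 0: 162 - 8q_A - 3(q_K) = 0.
Kestrel's first-order condition: 154 - 7q_K - 3(q_A) = 0.
Rearranging gives the reaction functions q_A = (162 - 3q_K)/8 and q_K = (154 - 3q_A)/7.
Solving the pair: q_A = 672/47, q_K = 746/47.
Price P = 164 - 3·(1418/47) = 73.4894.
Arcadia's profit: 73.4894·(672/47) - 2·(672/47) - (672/47)² = 817.7166.

817.72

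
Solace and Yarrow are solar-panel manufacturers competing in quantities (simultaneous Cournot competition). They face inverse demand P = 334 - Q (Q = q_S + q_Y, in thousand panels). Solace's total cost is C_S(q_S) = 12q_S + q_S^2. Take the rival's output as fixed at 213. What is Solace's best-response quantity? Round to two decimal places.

27.25

With the rival's output fixed at 213, Solace's profit is π_S = (334 - 213 - q_S)q_S - (12q_S + q_S²) = (121 - q_S)q_S - (12q_S + q_S²).
∂π_S/∂q_S = 109 - 4q_S = 0, so q_S = 109/4.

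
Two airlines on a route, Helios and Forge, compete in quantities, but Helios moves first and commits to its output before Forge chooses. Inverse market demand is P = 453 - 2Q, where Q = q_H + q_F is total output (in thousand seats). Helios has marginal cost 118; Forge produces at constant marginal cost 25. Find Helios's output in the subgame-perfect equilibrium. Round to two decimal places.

The follower Forge best-responds to any q_H: π_F = (453 - 2Q)q_F - 25q_F.
∂π_F/∂q_F = 428 - 2q_H - 4q_F = 0 gives the reaction function q_F = (428 - 2q_H)/4.
The leader anticipates this reaction. Substituting into P = 453 - 2Q gives P = 239 - q_H, so π_H = (239 - q_H)q_H - 118q_H.
The leader's first-order condition 121 - 2q_H = 0 yields q_H = 121/2.
Then q_F = (428 - 2·(121/2))/4 = 307/4.

60.50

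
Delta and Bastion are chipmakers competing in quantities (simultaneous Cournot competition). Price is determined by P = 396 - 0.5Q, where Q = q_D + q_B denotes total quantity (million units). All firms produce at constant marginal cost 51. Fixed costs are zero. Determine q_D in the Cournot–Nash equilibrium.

Each firm earns π_i = (396 - 0.5Q)q_i - 51q_i.
First-order condition (treating rivals' output as given): 345 - q_i - (1/2)q_j = 0.
With identical firms every q_j equals q_i, so q_j = q_i and 345 = (3/2)q_i, giving q_i = 230.

230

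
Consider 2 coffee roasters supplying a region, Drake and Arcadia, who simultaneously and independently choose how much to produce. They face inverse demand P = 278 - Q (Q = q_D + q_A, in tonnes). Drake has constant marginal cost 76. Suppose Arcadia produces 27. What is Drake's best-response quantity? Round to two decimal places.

87.50

With the rival's output fixed at 27, Drake's profit is π_D = (278 - 27 - q_D)q_D - (76q_D) = (251 - q_D)q_D - (76q_D).
∂π_D/∂q_D = 175 - 2q_D = 0, so q_D = 175/2.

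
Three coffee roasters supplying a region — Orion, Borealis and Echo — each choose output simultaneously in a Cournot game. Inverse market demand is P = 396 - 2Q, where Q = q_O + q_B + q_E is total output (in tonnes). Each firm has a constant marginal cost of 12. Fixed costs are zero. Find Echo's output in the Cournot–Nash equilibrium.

A representative firm's profit is π_i = q_i(396 - 2Q) - 12q_i.
First-order condition (treating rivals' output as given): 384 - 4q_i - 2·Σ_{j≠i} q_j = 0.
By symmetry each firm produces the same amount; substituting Σ_{j≠i} q_j = 2q_i yields q_i = 384/8 = 48.

48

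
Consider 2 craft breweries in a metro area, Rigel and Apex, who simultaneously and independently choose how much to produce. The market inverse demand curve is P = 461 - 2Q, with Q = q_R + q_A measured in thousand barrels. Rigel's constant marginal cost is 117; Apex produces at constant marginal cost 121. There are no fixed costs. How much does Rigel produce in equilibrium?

58

Rigel's profit: π_R = (461 - 2Q)q_R - (117q_R). Setting ∂π_R/∂q_R = 0: 344 - 4q_R - 2(q_A) = 0.
Apex's first-order condition: 340 - 4q_A - 2(q_R) = 0.
Best responses: q_R = (344 - 2q_A)/4, q_A = (340 - 2q_R)/4.
Substituting one into the other gives q_R = 58 and q_A = 56.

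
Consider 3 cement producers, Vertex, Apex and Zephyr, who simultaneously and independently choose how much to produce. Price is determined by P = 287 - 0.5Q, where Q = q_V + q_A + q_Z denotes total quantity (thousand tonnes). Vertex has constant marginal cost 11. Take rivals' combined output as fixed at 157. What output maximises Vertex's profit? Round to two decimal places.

With rivals' combined output fixed at 157, Vertex's profit is π_V = (287 - (1/2)·157 - (1/2)q_V)q_V - (11q_V) = (417/2 - (1/2)q_V)q_V - (11q_V).
∂π_V/∂q_V = 395/2 - q_V = 0, so q_V = 395/2.

197.50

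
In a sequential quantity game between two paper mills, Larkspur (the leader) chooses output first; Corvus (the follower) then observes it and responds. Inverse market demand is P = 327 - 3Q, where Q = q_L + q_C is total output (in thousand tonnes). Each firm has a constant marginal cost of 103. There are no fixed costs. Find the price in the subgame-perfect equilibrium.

159

Solve by backward induction. Given q_L, the follower Corvus maximises π_C = (327 - 3q_L - 3q_C)q_C - 103q_C.
Follower FOC: 224 - 3q_L - 6q_C = 0, so q_C(q_L) = (224 - 3q_L)/6.
The leader anticipates this reaction. Substituting into P = 327 - 3Q gives P = 215 - (3/2)q_L, so π_L = (215 - (3/2)q_L)q_L - 103q_L.
The leader's first-order condition 112 - 3q_L = 0 yields q_L = 112/3.
Then q_C = (224 - 3·(112/3))/6 = 56/3.
Total output Q = 56, so price P = 327 - 3·56 = 159.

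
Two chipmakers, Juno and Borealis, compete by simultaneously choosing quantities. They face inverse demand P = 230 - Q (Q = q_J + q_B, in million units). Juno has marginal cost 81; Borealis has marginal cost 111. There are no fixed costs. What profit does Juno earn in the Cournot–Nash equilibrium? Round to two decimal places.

Juno's profit: π_J = (230 - Q)q_J - (81q_J). Setting ∂π_J/∂q_J = 0: 149 - 2q_J - (q_B) = 0.
Borealis's profit: π_B = (230 - Q)q_B - (111q_B). Setting ∂π_B/∂q_B = 0: 119 - 2q_B - (q_J) = 0.
So q_J = (149 - q_B)/2 and q_B = (119 - q_J)/2.
Substituting one into the other gives q_J = 179/3 and q_B = 89/3.
Price P = 230 - 268/3 = 422/3.
Juno's profit: (422/3 - 81)·(179/3) = 3560.1111.

3560.11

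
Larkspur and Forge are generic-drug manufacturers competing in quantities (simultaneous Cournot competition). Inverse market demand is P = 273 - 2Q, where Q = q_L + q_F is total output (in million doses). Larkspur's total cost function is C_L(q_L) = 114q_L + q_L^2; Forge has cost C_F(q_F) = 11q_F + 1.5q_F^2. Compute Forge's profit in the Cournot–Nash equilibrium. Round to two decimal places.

3811.50

Larkspur's profit: π_L = (273 - 2Q)q_L - (114q_L + q_L²). Setting ∂π_L/∂q_L = 0: 159 - 6q_L - 2(q_F) = 0.
Forge's first-order condition: 262 - 7q_F - 2(q_L) = 0.
So q_L = (159 - 2q_F)/6 and q_F = (262 - 2q_L)/7.
Substituting one into the other gives q_L = 31/2 and q_F = 33.
Price P = 273 - 2·(97/2) = 176.
Forge's profit: 176·33 - 11·33 - (3/2)·33² = 3811.5000.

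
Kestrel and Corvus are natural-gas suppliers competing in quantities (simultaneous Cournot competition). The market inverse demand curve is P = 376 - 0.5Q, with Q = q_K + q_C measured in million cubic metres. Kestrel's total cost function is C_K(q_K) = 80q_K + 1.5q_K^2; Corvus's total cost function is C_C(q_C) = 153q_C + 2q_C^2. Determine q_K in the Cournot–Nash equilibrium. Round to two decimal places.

69.29

Kestrel's profit: π_K = (376 - 0.5Q)q_K - (80q_K + (3/2)q_K²). Setting ∂π_K/∂q_K = 0: 296 - 4q_K - (1/2)(q_C) = 0.
Corvus's first-order condition: 223 - 5q_C - (1/2)(q_K) = 0.
Rearranging gives the reaction functions q_K = (296 - (1/2)q_C)/4 and q_C = (223 - (1/2)q_K)/5.
Solving the pair: q_K = 69.2911, q_C = 37.6709.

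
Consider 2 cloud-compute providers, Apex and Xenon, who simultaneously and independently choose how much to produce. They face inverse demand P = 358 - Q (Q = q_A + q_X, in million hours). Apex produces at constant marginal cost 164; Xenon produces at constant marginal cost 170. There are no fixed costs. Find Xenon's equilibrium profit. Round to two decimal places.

Apex's profit: π_A = (358 - Q)q_A - (164q_A). Setting ∂π_A/∂q_A = 0: 194 - 2q_A - (q_X) = 0.
Xenon's profit: π_X = (358 - Q)q_X - (170q_X). Setting ∂π_X/∂q_X = 0: 188 - 2q_X - (q_A) = 0.
So q_A = (194 - q_X)/2 and q_X = (188 - q_A)/2.
Solving the pair: q_A = 200/3, q_X = 182/3.
Price P = 358 - 382/3 = 692/3.
Xenon's profit: (692/3 - 170)·(182/3) = 3680.4444.

3680.44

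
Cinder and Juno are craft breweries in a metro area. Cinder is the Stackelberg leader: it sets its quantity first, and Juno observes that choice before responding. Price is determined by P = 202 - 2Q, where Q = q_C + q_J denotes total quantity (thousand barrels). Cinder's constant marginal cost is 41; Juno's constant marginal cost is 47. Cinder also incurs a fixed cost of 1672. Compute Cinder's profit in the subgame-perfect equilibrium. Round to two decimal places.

71.06

Solve by backward induction. Given q_C, the follower Juno maximises π_J = (202 - 2q_C - 2q_J)q_J - 47q_J.
Setting the follower's marginal profit to zero, 155 - 2q_C - 4q_J = 0, i.e. q_J = (155 - 2q_C)/4.
The leader anticipates this reaction. Substituting into P = 202 - 2Q gives P = 249/2 - q_C, so π_C = (249/2 - q_C)q_C - 41q_C.
The leader's first-order condition 167/2 - 2q_C = 0 yields q_C = 167/4.
Then q_J = (155 - 2·(167/4))/4 = 143/8.
Price P = 202 - 2·(477/8) = 331/4.
Cinder's profit: (331/4 - 41)·(167/4) - 1672 = 1137/16.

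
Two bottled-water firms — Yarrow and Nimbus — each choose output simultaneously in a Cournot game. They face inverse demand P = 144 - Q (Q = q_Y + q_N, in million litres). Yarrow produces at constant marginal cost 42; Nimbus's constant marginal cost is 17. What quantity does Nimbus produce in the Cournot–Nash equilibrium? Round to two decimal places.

Yarrow's profit: π_Y = (144 - Q)q_Y - (42q_Y). Setting ∂π_Y/∂q_Y = 0: 102 - 2q_Y - (q_N) = 0.
Nimbus's profit: π_N = (144 - Q)q_N - (17q_N). Setting ∂π_N/∂q_N = 0: 127 - 2q_N - (q_Y) = 0.
Best responses: q_Y = (102 - q_N)/2, q_N = (127 - q_Y)/2.
Solving the pair: q_Y = 77/3, q_N = 152/3.

50.67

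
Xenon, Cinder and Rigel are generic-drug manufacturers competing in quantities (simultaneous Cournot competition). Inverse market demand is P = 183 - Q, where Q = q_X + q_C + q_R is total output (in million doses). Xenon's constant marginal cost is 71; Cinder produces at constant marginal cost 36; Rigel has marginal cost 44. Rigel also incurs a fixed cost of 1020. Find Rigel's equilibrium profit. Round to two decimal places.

540.25

Xenon's profit: π_X = (183 - Q)q_X - (71q_X). Setting ∂π_X/∂q_X = 0: 112 - 2q_X - (q_C + q_R) = 0.
Cinder's profit: π_C = (183 - Q)q_C - (36q_C). Setting ∂π_C/∂q_C = 0: 147 - 2q_C - (q_X + q_R) = 0.
Rigel's first-order condition: 139 - 2q_R - (q_X + q_C) = 0.
Adding the 3 conditions: 398 − 2Q − 2Q = 0, i.e. Q = 199/2.
Back-substituting: q_X = (112 − 199/2) = 25/2, q_C = (147 − 199/2) = 95/2, q_R = (139 − 199/2) = 79/2.
Price P = 183 - 199/2 = 167/2.
Rigel's profit: (167/2 - 44)·(79/2) - 1020 = 540.2500.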